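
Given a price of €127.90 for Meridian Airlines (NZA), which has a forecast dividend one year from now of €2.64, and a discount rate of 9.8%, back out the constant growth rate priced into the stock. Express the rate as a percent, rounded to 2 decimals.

From P₀ = D₁/(r − g), the implied growth is g = r − D₁/P₀.
g = 0.098 − 2.64/127.90 = 0.098 − 0.02064 = 0.07736

7.74%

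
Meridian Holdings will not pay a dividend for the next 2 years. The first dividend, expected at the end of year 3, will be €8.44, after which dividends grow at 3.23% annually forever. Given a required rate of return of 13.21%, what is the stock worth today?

Deferred-dividend DDM. At t=2 the remaining stream is a growing perpetuity with first payment D_3 = 8.44.
V_2 = D_3/(r−g) = 8.44/(0.1321−0.0323) = 84.5691
P₀ = V_2/(1+r)^2 = 84.5691/(1+0.1321)^2 = 65.9846

€65.98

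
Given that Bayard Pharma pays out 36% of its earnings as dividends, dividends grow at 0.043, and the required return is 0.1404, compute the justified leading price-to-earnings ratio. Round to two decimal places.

Justified leading P/E = b/(r−g) = 0.36/(0.1404−0.043) = 3.6961

3.70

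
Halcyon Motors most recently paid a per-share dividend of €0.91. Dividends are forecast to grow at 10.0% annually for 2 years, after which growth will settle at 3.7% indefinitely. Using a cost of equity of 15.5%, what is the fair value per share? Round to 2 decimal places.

Two-stage DDM. Project D₁…D_2 at 0.1, terminal growth 0.037, discount at r = 0.155.
D_1 = 1.0010
D_2 = 1.1011
Terminal value at t=2: TV = D_3/(r−g) = 1.1418/(0.155−0.037) = 9.6766
P₀ = 1.0010/(1+0.155)^1 + 1.1011/(1+0.155)^2 + 9.6766/(1+0.155)^2 = 8.9458

€8.95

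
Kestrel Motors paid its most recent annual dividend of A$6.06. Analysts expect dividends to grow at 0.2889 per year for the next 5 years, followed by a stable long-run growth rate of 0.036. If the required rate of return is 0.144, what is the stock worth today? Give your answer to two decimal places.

A$149.48

Two-stage DDM. Project D₁…D_5 at 0.2889, terminal growth 0.036, discount at r = 0.144.
D_1 = 7.8107
D_2 = 10.0673
D_3 = 12.9757
D_4 = 16.7244
D_5 = 21.5560
Terminal value at t=5: TV = D_6/(r−g) = 22.3320/(0.144−0.036) = 206.7782
P₀ = 7.8107/(1+0.144)^1 + 10.0673/(1+0.144)^2 + 12.9757/(1+0.144)^3 + 16.7244/(1+0.144)^4 + 21.5560/(1+0.144)^5 + 206.7782/(1+0.144)^5 = 149.4818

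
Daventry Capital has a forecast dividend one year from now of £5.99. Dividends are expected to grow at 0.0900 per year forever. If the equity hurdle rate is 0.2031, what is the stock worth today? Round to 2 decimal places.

Gordon growth model: P₀ = D₁/(r − g), with D₁ = 5.99 given directly.
P₀ = 5.9900 / (0.2031 − 0.09) = 5.9900 / 0.1131 = 52.9620

£52.96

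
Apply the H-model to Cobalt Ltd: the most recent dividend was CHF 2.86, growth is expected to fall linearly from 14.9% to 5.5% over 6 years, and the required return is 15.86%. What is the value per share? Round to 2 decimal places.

CHF 36.91

H-model: P₀ = D₀[(1+g_L) + H(g_S−g_L)]/(r−g_L), with H = 6/2 = 3.
P₀ = 2.86 × [(1+0.055) + 3×(0.149−0.055)] / (0.1586−0.055)
   = 2.86 × 1.3370 / 0.1036 = 36.9095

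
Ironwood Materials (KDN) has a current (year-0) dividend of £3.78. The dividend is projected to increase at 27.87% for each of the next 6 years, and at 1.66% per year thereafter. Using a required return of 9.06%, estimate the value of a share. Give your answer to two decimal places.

£175.97

Two-stage DDM. Project D₁…D_6 at 0.2787, terminal growth 0.0166, discount at r = 0.0906.
D_1 = 4.8335
D_2 = 6.1806
D_3 = 7.9031
D_4 = 10.1057
D_5 = 12.9222
D_6 = 16.5236
Terminal value at t=6: TV = D_7/(r−g) = 16.7979/(0.0906−0.0166) = 226.9981
P₀ = 4.8335/(1+0.0906)^1 + 6.1806/(1+0.0906)^2 + 7.9031/(1+0.0906)^3 + 10.1057/(1+0.0906)^4 + 12.9222/(1+0.0906)^5 + 16.5236/(1+0.0906)^6 + 226.9981/(1+0.0906)^6 = 175.9651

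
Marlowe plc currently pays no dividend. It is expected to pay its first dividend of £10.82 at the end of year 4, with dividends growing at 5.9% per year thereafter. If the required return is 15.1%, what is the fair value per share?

Deferred-dividend DDM. At t=3 the remaining stream is a growing perpetuity with first payment D_4 = 10.82.
V_3 = D_4/(r−g) = 10.82/(0.151−0.059) = 117.6087
P₀ = V_3/(1+r)^3 = 117.6087/(1+0.151)^3 = 77.1282

£77.13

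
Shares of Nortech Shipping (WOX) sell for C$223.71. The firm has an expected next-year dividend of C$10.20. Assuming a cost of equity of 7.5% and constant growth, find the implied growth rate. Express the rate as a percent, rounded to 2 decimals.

2.94%

From P₀ = D₁/(r − g), the implied growth is g = r − D₁/P₀.
g = 0.075 − 10.20/223.71 = 0.075 − 0.04559 = 0.02941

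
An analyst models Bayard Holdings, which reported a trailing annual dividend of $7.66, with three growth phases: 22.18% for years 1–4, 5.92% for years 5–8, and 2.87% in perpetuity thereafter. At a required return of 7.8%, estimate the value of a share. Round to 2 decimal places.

$336.54

Three-stage DDM. Project D₁…D_8; terminal Gordon value at t=8 with g = 0.0287; discount at r = 0.078.
D_1 = 9.3590
D_2 = 11.4348
D_3 = 13.9711
D_4 = 17.0698
D_5 = 18.0804
D_6 = 19.1507
D_7 = 20.2844
D_8 = 21.4853
TV_8 = 22.1019/(0.078−0.0287) = 448.3147
P₀ = Σ Dₜ/(1+r)ᵗ + TV_8/(1+r)^8 = 336.5378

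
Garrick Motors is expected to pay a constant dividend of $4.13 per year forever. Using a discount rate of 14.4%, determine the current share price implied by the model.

$28.68

Zero-growth DDM (perpetuity): P₀ = D/r = 4.13 / 0.144 = 28.6806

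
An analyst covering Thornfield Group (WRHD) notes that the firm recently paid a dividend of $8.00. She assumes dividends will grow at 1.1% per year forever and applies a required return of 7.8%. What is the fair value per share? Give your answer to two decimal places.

Gordon growth model: P₀ = D₁/(r − g). D₁ = 8.00 × (1 + 0.011) = 8.0880.
P₀ = 8.0880 / (0.078 − 0.011) = 8.0880 / 0.067 = 120.7164

$120.72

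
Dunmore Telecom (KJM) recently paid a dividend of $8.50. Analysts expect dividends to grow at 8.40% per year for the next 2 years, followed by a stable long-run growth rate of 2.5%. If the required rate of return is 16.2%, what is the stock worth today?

$70.67

Two-stage DDM. Project D₁…D_2 at 0.084, terminal growth 0.025, discount at r = 0.162.
D_1 = 9.2140
D_2 = 9.9880
Terminal value at t=2: TV = D_3/(r−g) = 10.2377/(0.162−0.025) = 74.7276
P₀ = 9.2140/(1+0.162)^1 + 9.9880/(1+0.162)^2 + 74.7276/(1+0.162)^2 = 70.6703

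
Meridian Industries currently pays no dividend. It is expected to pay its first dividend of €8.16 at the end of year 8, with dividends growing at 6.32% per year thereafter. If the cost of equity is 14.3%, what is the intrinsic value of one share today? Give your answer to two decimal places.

Deferred-dividend DDM. At t=7 the remaining stream is a growing perpetuity with first payment D_8 = 8.16.
V_7 = D_8/(r−g) = 8.16/(0.143−0.0632) = 102.2556
P₀ = V_7/(1+r)^7 = 102.2556/(1+0.143)^7 = 40.1203

€40.12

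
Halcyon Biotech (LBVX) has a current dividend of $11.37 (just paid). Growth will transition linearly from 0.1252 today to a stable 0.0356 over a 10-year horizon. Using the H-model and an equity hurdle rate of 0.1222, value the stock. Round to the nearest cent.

$194.79

H-model: P₀ = D₀[(1+g_L) + H(g_S−g_L)]/(r−g_L), with H = 10/2 = 5.
P₀ = 11.37 × [(1+0.0356) + 5×(0.1252−0.0356)] / (0.1222−0.0356)
   = 11.37 × 1.4836 / 0.0866 = 194.7867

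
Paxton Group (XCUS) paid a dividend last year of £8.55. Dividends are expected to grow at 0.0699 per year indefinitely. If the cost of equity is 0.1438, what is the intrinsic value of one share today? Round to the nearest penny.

£123.78

Gordon growth model: P₀ = D₁/(r − g). D₁ = 8.55 × (1 + 0.0699) = 9.1476.
P₀ = 9.1476 / (0.1438 − 0.0699) = 9.1476 / 0.0739 = 123.7841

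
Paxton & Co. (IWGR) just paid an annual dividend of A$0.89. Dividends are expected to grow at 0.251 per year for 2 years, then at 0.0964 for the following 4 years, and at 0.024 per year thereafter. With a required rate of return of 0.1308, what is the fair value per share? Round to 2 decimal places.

Three-stage DDM. Project D₁…D_6; terminal Gordon value at t=6 with g = 0.024; discount at r = 0.1308.
D_1 = 1.1134
D_2 = 1.3929
D_3 = 1.5271
D_4 = 1.6743
D_5 = 1.8357
D_6 = 2.0127
TV_6 = 2.0610/(0.1308−0.024) = 19.2979
P₀ = Σ Dₜ/(1+r)ᵗ + TV_6/(1+r)^6 = 15.3393

A$15.34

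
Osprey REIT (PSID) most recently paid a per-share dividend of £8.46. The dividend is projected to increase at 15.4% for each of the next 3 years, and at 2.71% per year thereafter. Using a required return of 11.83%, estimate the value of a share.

£131.73

Two-stage DDM. Project D₁…D_3 at 0.154, terminal growth 0.0271, discount at r = 0.1183.
D_1 = 9.7628
D_2 = 11.2663
D_3 = 13.0013
Terminal value at t=3: TV = D_4/(r−g) = 13.3537/(0.1183−0.0271) = 146.4218
P₀ = 9.7628/(1+0.1183)^1 + 11.2663/(1+0.1183)^2 + 13.0013/(1+0.1183)^3 + 146.4218/(1+0.1183)^3 = 131.7313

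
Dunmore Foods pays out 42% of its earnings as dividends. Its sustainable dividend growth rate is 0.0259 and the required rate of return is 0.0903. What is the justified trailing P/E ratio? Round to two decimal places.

Justified trailing P/E = b(1+g)/(r−g) = 0.42×(1+0.0259)/(0.0903−0.0259) = 6.6907

6.69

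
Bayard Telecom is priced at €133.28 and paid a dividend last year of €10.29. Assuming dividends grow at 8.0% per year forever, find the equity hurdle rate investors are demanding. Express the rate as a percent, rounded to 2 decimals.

16.34%

Rearranging the constant-growth DDM: r = D₁/P₀ + g.
D₁ = 10.29 × (1 + 0.08) = 11.1132.
r = 11.1132 / 133.28 + 0.08 = 0.08338 + 0.08 = 0.16338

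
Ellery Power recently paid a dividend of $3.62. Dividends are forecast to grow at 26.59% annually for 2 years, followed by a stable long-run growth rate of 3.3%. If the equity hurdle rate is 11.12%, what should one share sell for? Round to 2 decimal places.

$70.88

Two-stage DDM. Project D₁…D_2 at 0.2659, terminal growth 0.033, discount at r = 0.1112.
D_1 = 4.5826
D_2 = 5.8011
Terminal value at t=2: TV = D_3/(r−g) = 5.9925/(0.1112−0.033) = 76.6304
P₀ = 4.5826/(1+0.1112)^1 + 5.8011/(1+0.1112)^2 + 76.6304/(1+0.1112)^2 = 70.8828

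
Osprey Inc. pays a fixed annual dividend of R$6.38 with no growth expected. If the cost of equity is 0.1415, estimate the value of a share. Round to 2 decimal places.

R$45.09

Zero-growth DDM (perpetuity): P₀ = D/r = 6.38 / 0.1415 = 45.0883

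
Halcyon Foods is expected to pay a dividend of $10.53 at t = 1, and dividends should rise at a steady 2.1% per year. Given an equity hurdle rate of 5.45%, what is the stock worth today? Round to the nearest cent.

$314.33

Gordon growth model: P₀ = D₁/(r − g), with D₁ = 10.53 given directly.
P₀ = 10.5300 / (0.0545 − 0.021) = 10.5300 / 0.0335 = 314.3284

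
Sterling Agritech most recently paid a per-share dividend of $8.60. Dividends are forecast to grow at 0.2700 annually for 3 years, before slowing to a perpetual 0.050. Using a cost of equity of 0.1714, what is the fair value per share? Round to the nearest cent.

Two-stage DDM. Project D₁…D_3 at 0.27, terminal growth 0.05, discount at r = 0.1714.
D_1 = 10.9220
D_2 = 13.8709
D_3 = 17.6161
Terminal value at t=3: TV = D_4/(r−g) = 18.4969/(0.1714−0.05) = 152.3632
P₀ = 10.9220/(1+0.1714)^1 + 13.8709/(1+0.1714)^2 + 17.6161/(1+0.1714)^3 + 152.3632/(1+0.1714)^3 = 125.1826

$125.18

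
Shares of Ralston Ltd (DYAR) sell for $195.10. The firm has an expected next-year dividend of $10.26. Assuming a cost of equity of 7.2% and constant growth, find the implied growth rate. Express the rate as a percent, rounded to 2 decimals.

1.94%

From P₀ = D₁/(r − g), the implied growth is g = r − D₁/P₀.
g = 0.072 − 10.26/195.10 = 0.072 − 0.05259 = 0.01941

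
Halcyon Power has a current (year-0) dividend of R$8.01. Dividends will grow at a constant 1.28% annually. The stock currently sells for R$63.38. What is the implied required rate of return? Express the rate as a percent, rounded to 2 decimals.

Rearranging the constant-growth DDM: r = D₁/P₀ + g.
D₁ = 8.01 × (1 + 0.0128) = 8.1125.
r = 8.1125 / 63.38 + 0.0128 = 0.12800 + 0.0128 = 0.14080

14.08%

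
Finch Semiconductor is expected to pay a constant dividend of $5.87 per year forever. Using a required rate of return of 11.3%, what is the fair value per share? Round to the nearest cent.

Zero-growth DDM (perpetuity): P₀ = D/r = 5.87 / 0.113 = 51.9469

$51.95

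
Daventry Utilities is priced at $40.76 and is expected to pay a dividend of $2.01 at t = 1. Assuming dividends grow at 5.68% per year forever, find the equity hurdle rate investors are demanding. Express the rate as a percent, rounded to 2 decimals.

Rearranging the constant-growth DDM: r = D₁/P₀ + g.
r = 2.0100 / 40.76 + 0.0568 = 0.04931 + 0.0568 = 0.10611

10.61%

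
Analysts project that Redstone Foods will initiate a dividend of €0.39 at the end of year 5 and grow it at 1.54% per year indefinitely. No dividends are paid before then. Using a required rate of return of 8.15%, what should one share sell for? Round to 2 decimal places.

Deferred-dividend DDM. At t=4 the remaining stream is a growing perpetuity with first payment D_5 = 0.39.
V_4 = D_5/(r−g) = 0.39/(0.0815−0.0154) = 5.9002
P₀ = V_4/(1+r)^4 = 5.9002/(1+0.0815)^4 = 4.3128

€4.31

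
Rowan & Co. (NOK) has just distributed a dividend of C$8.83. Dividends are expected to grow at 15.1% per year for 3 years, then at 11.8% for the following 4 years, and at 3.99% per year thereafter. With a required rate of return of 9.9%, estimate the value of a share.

C$262.59

Three-stage DDM. Project D₁…D_7; terminal Gordon value at t=7 with g = 0.0399; discount at r = 0.099.
D_1 = 10.1633
D_2 = 11.6980
D_3 = 13.4644
D_4 = 15.0532
D_5 = 16.8295
D_6 = 18.8153
D_7 = 21.0356
TV_7 = 21.8749/(0.099−0.0399) = 370.1332
P₀ = Σ Dₜ/(1+r)ᵗ + TV_7/(1+r)^7 = 262.5855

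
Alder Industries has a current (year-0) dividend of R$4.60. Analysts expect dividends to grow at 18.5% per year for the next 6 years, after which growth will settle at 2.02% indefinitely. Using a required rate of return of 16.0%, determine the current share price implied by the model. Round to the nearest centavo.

R$67.91

Two-stage DDM. Project D₁…D_6 at 0.185, terminal growth 0.0202, discount at r = 0.16.
D_1 = 5.4510
D_2 = 6.4594
D_3 = 7.6544
D_4 = 9.0705
D_5 = 10.7485
D_6 = 12.7370
Terminal value at t=6: TV = D_7/(r−g) = 12.9943/(0.16−0.0202) = 92.9493
P₀ = 5.4510/(1+0.16)^1 + 6.4594/(1+0.16)^2 + 7.6544/(1+0.16)^3 + 9.0705/(1+0.16)^4 + 10.7485/(1+0.16)^5 + 12.7370/(1+0.16)^6 + 92.9493/(1+0.16)^6 = 67.9086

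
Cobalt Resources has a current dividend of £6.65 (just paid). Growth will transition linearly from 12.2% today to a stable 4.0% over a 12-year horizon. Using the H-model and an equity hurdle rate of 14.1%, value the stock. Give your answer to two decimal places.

H-model: P₀ = D₀[(1+g_L) + H(g_S−g_L)]/(r−g_L), with H = 12/2 = 6.
P₀ = 6.65 × [(1+0.04) + 6×(0.122−0.04)] / (0.141−0.04)
   = 6.65 × 1.5320 / 0.101 = 100.8693

£100.87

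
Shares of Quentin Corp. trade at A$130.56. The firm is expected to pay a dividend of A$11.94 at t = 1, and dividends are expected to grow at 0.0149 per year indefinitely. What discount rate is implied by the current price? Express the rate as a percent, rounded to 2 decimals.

Rearranging the constant-growth DDM: r = D₁/P₀ + g.
r = 11.9400 / 130.56 + 0.0149 = 0.09145 + 0.0149 = 0.10635

10.64%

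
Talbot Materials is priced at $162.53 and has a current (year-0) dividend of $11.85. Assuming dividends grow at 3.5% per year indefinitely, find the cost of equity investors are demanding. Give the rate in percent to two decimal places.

11.05%

Rearranging the constant-growth DDM: r = D₁/P₀ + g.
D₁ = 11.85 × (1 + 0.035) = 12.2647.
r = 12.2647 / 162.53 + 0.035 = 0.07546 + 0.035 = 0.11046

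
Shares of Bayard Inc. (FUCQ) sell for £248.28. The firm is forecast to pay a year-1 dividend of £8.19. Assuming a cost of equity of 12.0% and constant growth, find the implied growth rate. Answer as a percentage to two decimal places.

From P₀ = D₁/(r − g), the implied growth is g = r − D₁/P₀.
g = 0.12 − 8.19/248.28 = 0.12 − 0.03299 = 0.08701

8.70%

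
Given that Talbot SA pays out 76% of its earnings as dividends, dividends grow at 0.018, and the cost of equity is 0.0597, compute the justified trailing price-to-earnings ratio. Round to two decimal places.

Justified trailing P/E = b(1+g)/(r−g) = 0.76×(1+0.018)/(0.0597−0.018) = 18.5535

18.55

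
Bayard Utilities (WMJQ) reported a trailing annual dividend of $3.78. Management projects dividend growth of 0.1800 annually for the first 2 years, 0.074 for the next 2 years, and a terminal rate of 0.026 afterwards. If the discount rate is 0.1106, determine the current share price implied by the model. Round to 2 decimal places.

$64.80

Three-stage DDM. Project D₁…D_4; terminal Gordon value at t=4 with g = 0.026; discount at r = 0.1106.
D_1 = 4.4604
D_2 = 5.2633
D_3 = 5.6528
D_4 = 6.0711
TV_4 = 6.2289/(0.1106−0.026) = 73.6277
P₀ = Σ Dₜ/(1+r)ᵗ + TV_4/(1+r)^4 = 64.7966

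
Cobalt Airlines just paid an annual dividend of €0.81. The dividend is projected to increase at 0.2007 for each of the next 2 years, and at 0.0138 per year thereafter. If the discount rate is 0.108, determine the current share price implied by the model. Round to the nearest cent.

€12.07

Two-stage DDM. Project D₁…D_2 at 0.2007, terminal growth 0.0138, discount at r = 0.108.
D_1 = 0.9726
D_2 = 1.1678
Terminal value at t=2: TV = D_3/(r−g) = 1.1839/(0.108−0.0138) = 12.5677
P₀ = 0.9726/(1+0.108)^1 + 1.1678/(1+0.108)^2 + 12.5677/(1+0.108)^2 = 12.0660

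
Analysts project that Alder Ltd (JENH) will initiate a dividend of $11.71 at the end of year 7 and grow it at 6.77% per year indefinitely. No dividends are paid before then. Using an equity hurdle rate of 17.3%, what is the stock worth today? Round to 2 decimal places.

$42.69

Deferred-dividend DDM. At t=6 the remaining stream is a growing perpetuity with first payment D_7 = 11.71.
V_6 = D_7/(r−g) = 11.71/(0.173−0.0677) = 111.2061
P₀ = V_6/(1+r)^6 = 111.2061/(1+0.173)^6 = 42.6914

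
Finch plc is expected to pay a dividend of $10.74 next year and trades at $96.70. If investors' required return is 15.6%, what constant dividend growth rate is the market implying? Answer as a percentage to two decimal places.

From P₀ = D₁/(r − g), the implied growth is g = r − D₁/P₀.
g = 0.156 − 10.74/96.70 = 0.156 − 0.11107 = 0.04493

4.49%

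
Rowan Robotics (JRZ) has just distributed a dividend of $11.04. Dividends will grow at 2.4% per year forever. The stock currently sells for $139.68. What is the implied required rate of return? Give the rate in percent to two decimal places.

10.49%

Rearranging the constant-growth DDM: r = D₁/P₀ + g.
D₁ = 11.04 × (1 + 0.024) = 11.3050.
r = 11.3050 / 139.68 + 0.024 = 0.08093 + 0.024 = 0.10493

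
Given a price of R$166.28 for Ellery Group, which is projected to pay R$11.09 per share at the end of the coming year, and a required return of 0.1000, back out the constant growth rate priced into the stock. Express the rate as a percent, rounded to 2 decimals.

From P₀ = D₁/(r − g), the implied growth is g = r − D₁/P₀.
g = 0.1 − 11.09/166.28 = 0.1 − 0.06669 = 0.03331

3.33%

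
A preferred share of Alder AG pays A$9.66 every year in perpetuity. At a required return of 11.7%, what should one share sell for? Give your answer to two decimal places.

Zero-growth DDM (perpetuity): P₀ = D/r = 9.66 / 0.117 = 82.5641

A$82.56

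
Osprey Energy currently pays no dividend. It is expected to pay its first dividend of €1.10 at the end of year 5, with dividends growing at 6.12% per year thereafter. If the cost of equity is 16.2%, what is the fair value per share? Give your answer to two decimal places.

Deferred-dividend DDM. At t=4 the remaining stream is a growing perpetuity with first payment D_5 = 1.10.
V_4 = D_5/(r−g) = 1.10/(0.162−0.0612) = 10.9127
P₀ = V_4/(1+r)^4 = 10.9127/(1+0.162)^4 = 5.9856

€5.99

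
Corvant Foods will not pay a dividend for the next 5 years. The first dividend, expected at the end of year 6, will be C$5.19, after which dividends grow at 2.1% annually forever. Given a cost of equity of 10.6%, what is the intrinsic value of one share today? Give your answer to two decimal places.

Deferred-dividend DDM. At t=5 the remaining stream is a growing perpetuity with first payment D_6 = 5.19.
V_5 = D_6/(r−g) = 5.19/(0.106−0.021) = 61.0588
P₀ = V_5/(1+r)^5 = 61.0588/(1+0.106)^5 = 36.8954

C$36.90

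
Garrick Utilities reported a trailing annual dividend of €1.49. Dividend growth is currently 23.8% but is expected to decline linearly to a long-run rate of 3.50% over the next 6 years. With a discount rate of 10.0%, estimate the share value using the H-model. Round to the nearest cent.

H-model: P₀ = D₀[(1+g_L) + H(g_S−g_L)]/(r−g_L), with H = 6/2 = 3.
P₀ = 1.49 × [(1+0.035) + 3×(0.238−0.035)] / (0.1−0.035)
   = 1.49 × 1.6440 / 0.065 = 37.6855

€37.69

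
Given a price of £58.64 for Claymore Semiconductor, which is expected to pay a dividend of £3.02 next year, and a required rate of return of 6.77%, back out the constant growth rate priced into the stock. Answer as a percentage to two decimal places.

From P₀ = D₁/(r − g), the implied growth is g = r − D₁/P₀.
g = 0.0677 − 3.02/58.64 = 0.0677 − 0.05150 = 0.01620

1.62%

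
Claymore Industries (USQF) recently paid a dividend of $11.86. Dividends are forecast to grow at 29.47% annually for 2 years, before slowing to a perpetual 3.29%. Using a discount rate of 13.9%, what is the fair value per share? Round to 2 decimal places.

Two-stage DDM. Project D₁…D_2 at 0.2947, terminal growth 0.0329, discount at r = 0.139.
D_1 = 15.3551
D_2 = 19.8803
Terminal value at t=2: TV = D_3/(r−g) = 20.5344/(0.139−0.0329) = 193.5378
P₀ = 15.3551/(1+0.139)^1 + 19.8803/(1+0.139)^2 + 193.5378/(1+0.139)^2 = 177.9881

$177.99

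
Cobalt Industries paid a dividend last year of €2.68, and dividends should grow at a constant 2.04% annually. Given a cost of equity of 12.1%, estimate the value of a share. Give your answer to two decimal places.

Gordon growth model: P₀ = D₁/(r − g). D₁ = 2.68 × (1 + 0.0204) = 2.7347.
P₀ = 2.7347 / (0.121 − 0.0204) = 2.7347 / 0.1006 = 27.1836

€27.18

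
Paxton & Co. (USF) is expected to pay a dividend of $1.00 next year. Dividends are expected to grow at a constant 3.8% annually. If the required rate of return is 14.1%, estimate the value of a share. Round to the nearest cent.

$9.71

Gordon growth model: P₀ = D₁/(r − g), with D₁ = 1.00 given directly.
P₀ = 1.0000 / (0.141 − 0.038) = 1.0000 / 0.103 = 9.7087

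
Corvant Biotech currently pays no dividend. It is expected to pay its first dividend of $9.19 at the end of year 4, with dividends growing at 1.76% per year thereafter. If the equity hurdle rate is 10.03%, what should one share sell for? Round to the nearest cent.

Deferred-dividend DDM. At t=3 the remaining stream is a growing perpetuity with first payment D_4 = 9.19.
V_3 = D_4/(r−g) = 9.19/(0.1003−0.0176) = 111.1245
P₀ = V_3/(1+r)^3 = 111.1245/(1+0.1003)^3 = 83.4212

$83.42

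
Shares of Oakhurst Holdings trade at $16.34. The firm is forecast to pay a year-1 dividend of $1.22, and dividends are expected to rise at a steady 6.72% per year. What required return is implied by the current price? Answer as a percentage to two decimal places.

Rearranging the constant-growth DDM: r = D₁/P₀ + g.
r = 1.2200 / 16.34 + 0.0672 = 0.07466 + 0.0672 = 0.14186

14.19%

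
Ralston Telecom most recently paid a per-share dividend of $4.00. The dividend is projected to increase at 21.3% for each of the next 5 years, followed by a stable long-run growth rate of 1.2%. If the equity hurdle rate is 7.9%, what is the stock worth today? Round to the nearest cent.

Two-stage DDM. Project D₁…D_5 at 0.213, terminal growth 0.012, discount at r = 0.079.
D_1 = 4.8520
D_2 = 5.8855
D_3 = 7.1391
D_4 = 8.6597
D_5 = 10.5042
Terminal value at t=5: TV = D_6/(r−g) = 10.6303/(0.079−0.012) = 158.6608
P₀ = 4.8520/(1+0.079)^1 + 5.8855/(1+0.079)^2 + 7.1391/(1+0.079)^3 + 8.6597/(1+0.079)^4 + 10.5042/(1+0.079)^5 + 158.6608/(1+0.079)^5 = 137.2891

$137.29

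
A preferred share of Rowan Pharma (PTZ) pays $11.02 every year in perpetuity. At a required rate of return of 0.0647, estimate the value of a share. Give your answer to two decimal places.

$170.32

Zero-growth DDM (perpetuity): P₀ = D/r = 11.02 / 0.0647 = 170.3246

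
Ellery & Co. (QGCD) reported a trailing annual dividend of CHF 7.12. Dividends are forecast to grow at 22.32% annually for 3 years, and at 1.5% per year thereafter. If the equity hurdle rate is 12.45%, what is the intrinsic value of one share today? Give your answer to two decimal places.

Two-stage DDM. Project D₁…D_3 at 0.2232, terminal growth 0.015, discount at r = 0.1245.
D_1 = 8.7092
D_2 = 10.6531
D_3 = 13.0308
Terminal value at t=3: TV = D_4/(r−g) = 13.2263/(0.1245−0.015) = 120.7882
P₀ = 8.7092/(1+0.1245)^1 + 10.6531/(1+0.1245)^2 + 13.0308/(1+0.1245)^3 + 120.7882/(1+0.1245)^3 = 110.2804

CHF 110.28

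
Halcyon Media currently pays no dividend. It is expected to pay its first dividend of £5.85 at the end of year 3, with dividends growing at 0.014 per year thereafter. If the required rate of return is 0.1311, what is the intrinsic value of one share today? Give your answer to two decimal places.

£39.05

Deferred-dividend DDM. At t=2 the remaining stream is a growing perpetuity with first payment D_3 = 5.85.
V_2 = D_3/(r−g) = 5.85/(0.1311−0.014) = 49.9573
P₀ = V_2/(1+r)^2 = 49.9573/(1+0.1311)^2 = 39.0478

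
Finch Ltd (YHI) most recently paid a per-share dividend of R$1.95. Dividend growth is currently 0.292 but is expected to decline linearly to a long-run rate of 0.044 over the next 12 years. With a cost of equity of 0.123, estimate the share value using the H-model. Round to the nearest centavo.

H-model: P₀ = D₀[(1+g_L) + H(g_S−g_L)]/(r−g_L), with H = 12/2 = 6.
P₀ = 1.95 × [(1+0.044) + 6×(0.292−0.044)] / (0.123−0.044)
   = 1.95 × 2.5320 / 0.079 = 62.4987

R$62.50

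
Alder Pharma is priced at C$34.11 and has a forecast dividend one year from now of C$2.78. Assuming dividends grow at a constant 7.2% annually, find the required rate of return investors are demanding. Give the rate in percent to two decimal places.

Rearranging the constant-growth DDM: r = D₁/P₀ + g.
r = 2.7800 / 34.11 + 0.072 = 0.08150 + 0.072 = 0.15350

15.35%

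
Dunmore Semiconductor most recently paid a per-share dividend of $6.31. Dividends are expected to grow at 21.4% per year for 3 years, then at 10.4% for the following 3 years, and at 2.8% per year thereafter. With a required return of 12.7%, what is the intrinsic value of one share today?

$121.70

Three-stage DDM. Project D₁…D_6; terminal Gordon value at t=6 with g = 0.028; discount at r = 0.127.
D_1 = 7.6603
D_2 = 9.2997
D_3 = 11.2898
D_4 = 12.4639
D_5 = 13.7602
D_6 = 15.1912
TV_6 = 15.6166/(0.127−0.028) = 157.7432
P₀ = Σ Dₜ/(1+r)ᵗ + TV_6/(1+r)^6 = 121.6995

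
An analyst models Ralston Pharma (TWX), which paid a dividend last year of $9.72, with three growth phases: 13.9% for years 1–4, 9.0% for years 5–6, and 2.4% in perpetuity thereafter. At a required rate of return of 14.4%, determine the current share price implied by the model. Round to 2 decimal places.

$130.22

Three-stage DDM. Project D₁…D_6; terminal Gordon value at t=6 with g = 0.024; discount at r = 0.144.
D_1 = 11.0711
D_2 = 12.6100
D_3 = 14.3627
D_4 = 16.3592
D_5 = 17.8315
D_6 = 19.4363
TV_6 = 19.9028/(0.144−0.024) = 165.8566
P₀ = Σ Dₜ/(1+r)ᵗ + TV_6/(1+r)^6 = 130.2188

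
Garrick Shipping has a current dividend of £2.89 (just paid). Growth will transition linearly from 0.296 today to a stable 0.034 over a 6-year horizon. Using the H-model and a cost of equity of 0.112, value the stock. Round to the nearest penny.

£67.43

H-model: P₀ = D₀[(1+g_L) + H(g_S−g_L)]/(r−g_L), with H = 6/2 = 3.
P₀ = 2.89 × [(1+0.034) + 3×(0.296−0.034)] / (0.112−0.034)
   = 2.89 × 1.8200 / 0.078 = 67.4333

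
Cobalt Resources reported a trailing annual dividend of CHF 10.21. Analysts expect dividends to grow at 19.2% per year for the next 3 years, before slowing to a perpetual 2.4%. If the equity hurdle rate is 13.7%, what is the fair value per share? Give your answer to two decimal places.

Two-stage DDM. Project D₁…D_3 at 0.192, terminal growth 0.024, discount at r = 0.137.
D_1 = 12.1703
D_2 = 14.5070
D_3 = 17.2924
Terminal value at t=3: TV = D_4/(r−g) = 17.7074/(0.137−0.024) = 156.7025
P₀ = 12.1703/(1+0.137)^1 + 14.5070/(1+0.137)^2 + 17.2924/(1+0.137)^3 + 156.7025/(1+0.137)^3 = 140.2992

CHF 140.30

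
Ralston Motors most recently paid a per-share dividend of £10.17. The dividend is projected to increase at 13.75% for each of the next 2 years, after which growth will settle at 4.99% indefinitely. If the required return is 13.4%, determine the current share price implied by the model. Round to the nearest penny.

Two-stage DDM. Project D₁…D_2 at 0.1375, terminal growth 0.0499, discount at r = 0.134.
D_1 = 11.5684
D_2 = 13.1590
Terminal value at t=2: TV = D_3/(r−g) = 13.8157/(0.134−0.0499) = 164.2766
P₀ = 11.5684/(1+0.134)^1 + 13.1590/(1+0.134)^2 + 164.2766/(1+0.134)^2 = 148.1809

£148.18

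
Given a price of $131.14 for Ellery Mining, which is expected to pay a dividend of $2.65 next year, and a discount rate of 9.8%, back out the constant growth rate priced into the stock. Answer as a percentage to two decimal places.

From P₀ = D₁/(r − g), the implied growth is g = r − D₁/P₀.
g = 0.098 − 2.65/131.14 = 0.098 − 0.02021 = 0.07779

7.78%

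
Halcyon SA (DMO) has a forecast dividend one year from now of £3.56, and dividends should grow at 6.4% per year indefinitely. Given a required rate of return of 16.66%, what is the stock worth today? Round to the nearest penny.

Gordon growth model: P₀ = D₁/(r − g), with D₁ = 3.56 given directly.
P₀ = 3.5600 / (0.1666 − 0.064) = 3.5600 / 0.1026 = 34.6979

£34.70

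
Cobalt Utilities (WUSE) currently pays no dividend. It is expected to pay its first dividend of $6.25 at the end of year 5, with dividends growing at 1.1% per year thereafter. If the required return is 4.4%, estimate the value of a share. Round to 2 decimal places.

$159.43

Deferred-dividend DDM. At t=4 the remaining stream is a growing perpetuity with first payment D_5 = 6.25.
V_4 = D_5/(r−g) = 6.25/(0.044−0.011) = 189.3939
P₀ = V_4/(1+r)^4 = 189.3939/(1+0.044)^4 = 159.4278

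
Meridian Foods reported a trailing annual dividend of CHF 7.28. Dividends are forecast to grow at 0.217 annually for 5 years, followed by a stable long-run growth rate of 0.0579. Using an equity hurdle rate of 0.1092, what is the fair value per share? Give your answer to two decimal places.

CHF 287.20

Two-stage DDM. Project D₁…D_5 at 0.217, terminal growth 0.0579, discount at r = 0.1092.
D_1 = 8.8598
D_2 = 10.7823
D_3 = 13.1221
D_4 = 15.9696
D_5 = 19.4350
Terminal value at t=5: TV = D_6/(r−g) = 20.5603/(0.1092−0.0579) = 400.7851
P₀ = 8.8598/(1+0.1092)^1 + 10.7823/(1+0.1092)^2 + 13.1221/(1+0.1092)^3 + 15.9696/(1+0.1092)^4 + 19.4350/(1+0.1092)^5 + 400.7851/(1+0.1092)^5 = 287.1977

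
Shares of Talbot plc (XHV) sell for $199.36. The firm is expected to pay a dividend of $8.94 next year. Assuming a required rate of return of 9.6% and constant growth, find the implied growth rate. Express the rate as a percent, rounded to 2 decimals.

From P₀ = D₁/(r − g), the implied growth is g = r − D₁/P₀.
g = 0.096 − 8.94/199.36 = 0.096 − 0.04484 = 0.05116

5.12%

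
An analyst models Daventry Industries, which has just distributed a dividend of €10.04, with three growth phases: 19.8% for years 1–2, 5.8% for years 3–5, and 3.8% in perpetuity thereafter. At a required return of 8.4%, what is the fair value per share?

Three-stage DDM. Project D₁…D_5; terminal Gordon value at t=5 with g = 0.038; discount at r = 0.084.
D_1 = 12.0279
D_2 = 14.4094
D_3 = 15.2452
D_4 = 16.1294
D_5 = 17.0649
TV_5 = 17.7134/(0.084−0.038) = 385.0737
P₀ = Σ Dₜ/(1+r)ᵗ + TV_5/(1+r)^5 = 315.6852

€315.69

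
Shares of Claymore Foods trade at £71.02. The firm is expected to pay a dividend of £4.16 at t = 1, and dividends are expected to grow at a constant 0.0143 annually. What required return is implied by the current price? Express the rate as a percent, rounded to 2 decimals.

Rearranging the constant-growth DDM: r = D₁/P₀ + g.
r = 4.1600 / 71.02 + 0.0143 = 0.05858 + 0.0143 = 0.07288

7.29%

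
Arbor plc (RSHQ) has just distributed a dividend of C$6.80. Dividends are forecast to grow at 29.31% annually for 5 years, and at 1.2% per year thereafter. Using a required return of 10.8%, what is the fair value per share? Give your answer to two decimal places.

C$210.54

Two-stage DDM. Project D₁…D_5 at 0.2931, terminal growth 0.012, discount at r = 0.108.
D_1 = 8.7931
D_2 = 11.3703
D_3 = 14.7030
D_4 = 19.0124
D_5 = 24.5850
Terminal value at t=5: TV = D_6/(r−g) = 24.8800/(0.108−0.012) = 259.1664
P₀ = 8.7931/(1+0.108)^1 + 11.3703/(1+0.108)^2 + 14.7030/(1+0.108)^3 + 19.0124/(1+0.108)^4 + 24.5850/(1+0.108)^5 + 259.1664/(1+0.108)^5 = 210.5394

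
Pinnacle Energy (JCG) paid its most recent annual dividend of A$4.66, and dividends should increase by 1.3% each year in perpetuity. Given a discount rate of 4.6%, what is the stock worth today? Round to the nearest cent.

A$143.05

Gordon growth model: P₀ = D₁/(r − g). D₁ = 4.66 × (1 + 0.013) = 4.7206.
P₀ = 4.7206 / (0.046 − 0.013) = 4.7206 / 0.033 = 143.0479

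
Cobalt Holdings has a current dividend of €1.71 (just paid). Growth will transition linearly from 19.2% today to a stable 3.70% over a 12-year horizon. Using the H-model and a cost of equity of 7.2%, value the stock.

H-model: P₀ = D₀[(1+g_L) + H(g_S−g_L)]/(r−g_L), with H = 12/2 = 6.
P₀ = 1.71 × [(1+0.037) + 6×(0.192−0.037)] / (0.072−0.037)
   = 1.71 × 1.9670 / 0.035 = 96.1020

€96.10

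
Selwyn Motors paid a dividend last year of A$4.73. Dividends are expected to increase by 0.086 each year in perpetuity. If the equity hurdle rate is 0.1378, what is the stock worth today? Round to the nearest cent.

Gordon growth model: P₀ = D₁/(r − g). D₁ = 4.73 × (1 + 0.086) = 5.1368.
P₀ = 5.1368 / (0.1378 − 0.086) = 5.1368 / 0.0518 = 99.1656

A$99.17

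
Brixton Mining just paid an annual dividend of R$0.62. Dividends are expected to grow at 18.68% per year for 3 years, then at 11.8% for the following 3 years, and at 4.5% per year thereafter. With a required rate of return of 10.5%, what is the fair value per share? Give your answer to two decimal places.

R$18.36

Three-stage DDM. Project D₁…D_6; terminal Gordon value at t=6 with g = 0.045; discount at r = 0.105.
D_1 = 0.7358
D_2 = 0.8733
D_3 = 1.0364
D_4 = 1.1587
D_5 = 1.2954
D_6 = 1.4483
TV_6 = 1.5134/(0.105−0.045) = 25.2240
P₀ = Σ Dₜ/(1+r)ᵗ + TV_6/(1+r)^6 = 18.3644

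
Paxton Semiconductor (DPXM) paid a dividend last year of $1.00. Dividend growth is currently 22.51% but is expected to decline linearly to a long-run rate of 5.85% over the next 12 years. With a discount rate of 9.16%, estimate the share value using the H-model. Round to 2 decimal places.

$62.18

H-model: P₀ = D₀[(1+g_L) + H(g_S−g_L)]/(r−g_L), with H = 12/2 = 6.
P₀ = 1.00 × [(1+0.0585) + 6×(0.2251−0.0585)] / (0.0916−0.0585)
   = 1.00 × 2.0581 / 0.0331 = 62.1782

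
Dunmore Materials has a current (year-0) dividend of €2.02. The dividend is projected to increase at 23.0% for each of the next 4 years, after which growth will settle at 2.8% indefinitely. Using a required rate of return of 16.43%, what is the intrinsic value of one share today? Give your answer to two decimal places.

€28.26

Two-stage DDM. Project D₁…D_4 at 0.23, terminal growth 0.028, discount at r = 0.1643.
D_1 = 2.4846
D_2 = 3.0561
D_3 = 3.7590
D_4 = 4.6235
Terminal value at t=4: TV = D_5/(r−g) = 4.7530/(0.1643−0.028) = 34.8714
P₀ = 2.4846/(1+0.1643)^1 + 3.0561/(1+0.1643)^2 + 3.7590/(1+0.1643)^3 + 4.6235/(1+0.1643)^4 + 34.8714/(1+0.1643)^4 = 28.2622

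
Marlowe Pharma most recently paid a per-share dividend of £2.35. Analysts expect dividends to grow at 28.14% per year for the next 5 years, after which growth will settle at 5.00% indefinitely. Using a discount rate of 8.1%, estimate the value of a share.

£206.43

Two-stage DDM. Project D₁…D_5 at 0.2814, terminal growth 0.05, discount at r = 0.081.
D_1 = 3.0113
D_2 = 3.8587
D_3 = 4.9445
D_4 = 6.3359
D_5 = 8.1188
Terminal value at t=5: TV = D_6/(r−g) = 8.5247/(0.081−0.05) = 274.9914
P₀ = 3.0113/(1+0.081)^1 + 3.8587/(1+0.081)^2 + 4.9445/(1+0.081)^3 + 6.3359/(1+0.081)^4 + 8.1188/(1+0.081)^5 + 274.9914/(1+0.081)^5 = 206.4322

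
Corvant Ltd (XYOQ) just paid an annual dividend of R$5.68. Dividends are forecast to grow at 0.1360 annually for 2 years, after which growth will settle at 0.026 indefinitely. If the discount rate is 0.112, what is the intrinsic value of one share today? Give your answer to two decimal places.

R$82.45

Two-stage DDM. Project D₁…D_2 at 0.136, terminal growth 0.026, discount at r = 0.112.
D_1 = 6.4525
D_2 = 7.3300
Terminal value at t=2: TV = D_3/(r−g) = 7.5206/(0.112−0.026) = 87.4488
P₀ = 6.4525/(1+0.112)^1 + 7.3300/(1+0.112)^2 + 87.4488/(1+0.112)^2 = 82.4508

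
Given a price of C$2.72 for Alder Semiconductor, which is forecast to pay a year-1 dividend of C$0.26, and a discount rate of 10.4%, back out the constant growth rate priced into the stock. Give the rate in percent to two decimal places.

From P₀ = D₁/(r − g), the implied growth is g = r − D₁/P₀.
g = 0.104 − 0.26/2.72 = 0.104 − 0.09559 = 0.00841

0.84%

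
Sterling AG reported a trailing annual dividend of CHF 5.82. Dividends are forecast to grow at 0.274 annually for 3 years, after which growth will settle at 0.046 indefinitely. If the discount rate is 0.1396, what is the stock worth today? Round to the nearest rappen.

CHF 112.78

Two-stage DDM. Project D₁…D_3 at 0.274, terminal growth 0.046, discount at r = 0.1396.
D_1 = 7.4147
D_2 = 9.4463
D_3 = 12.0346
Terminal value at t=3: TV = D_4/(r−g) = 12.5882/(0.1396−0.046) = 134.4891
P₀ = 7.4147/(1+0.1396)^1 + 9.4463/(1+0.1396)^2 + 12.0346/(1+0.1396)^3 + 134.4891/(1+0.1396)^3 = 112.7836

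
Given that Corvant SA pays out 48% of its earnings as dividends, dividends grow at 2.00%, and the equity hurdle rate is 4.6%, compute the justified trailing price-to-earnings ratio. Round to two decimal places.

Justified trailing P/E = b(1+g)/(r−g) = 0.48×(1+0.02)/(0.046−0.02) = 18.8308

18.83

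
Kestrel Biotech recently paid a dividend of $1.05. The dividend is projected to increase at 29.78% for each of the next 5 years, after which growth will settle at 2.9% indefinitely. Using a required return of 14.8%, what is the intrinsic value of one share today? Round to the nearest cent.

$24.46

Two-stage DDM. Project D₁…D_5 at 0.2978, terminal growth 0.029, discount at r = 0.148.
D_1 = 1.3627
D_2 = 1.7685
D_3 = 2.2952
D_4 = 2.9787
D_5 = 3.8657
Terminal value at t=5: TV = D_6/(r−g) = 3.9778/(0.148−0.029) = 33.4269
P₀ = 1.3627/(1+0.148)^1 + 1.7685/(1+0.148)^2 + 2.2952/(1+0.148)^3 + 2.9787/(1+0.148)^4 + 3.8657/(1+0.148)^5 + 33.4269/(1+0.148)^5 = 24.4640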